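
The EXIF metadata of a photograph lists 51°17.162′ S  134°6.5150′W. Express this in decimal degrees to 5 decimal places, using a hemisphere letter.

51.28603° S, 134.10858° W

Latitude: 17.162′ = 0.286033°; total 51.286033
λ: 134 + 6.515/60 = 134.108583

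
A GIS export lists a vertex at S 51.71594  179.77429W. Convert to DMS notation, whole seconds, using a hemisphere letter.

φ: 0.715940 × 60 = 42.95640′ → 42′, remainder × 60 = 57.38″
λ: whole degrees 179; 46.45740′ → 46′ and 27.44″

51°42′57″ S, 179°46′27″ W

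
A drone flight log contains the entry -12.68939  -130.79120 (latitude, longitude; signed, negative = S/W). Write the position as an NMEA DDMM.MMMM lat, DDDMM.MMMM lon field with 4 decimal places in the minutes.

1241.3634,S / 13047.4720,W

Latitude is negative → S; |value| = 12.689390
φ: fractional part 0.689390 → 41.363400 minutes
Longitude is negative → W; |value| = 130.791200
Longitude: minutes = (130.791200 − 130) × 60 = 47.472000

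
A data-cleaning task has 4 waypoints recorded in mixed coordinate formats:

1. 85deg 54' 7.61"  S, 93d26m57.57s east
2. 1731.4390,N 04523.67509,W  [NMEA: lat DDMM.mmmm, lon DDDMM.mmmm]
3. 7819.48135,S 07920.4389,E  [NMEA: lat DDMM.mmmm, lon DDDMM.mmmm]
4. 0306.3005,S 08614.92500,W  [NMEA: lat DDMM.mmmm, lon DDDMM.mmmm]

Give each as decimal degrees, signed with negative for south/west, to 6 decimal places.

1. -85.902114, 93.449325
2. 17.523983, -45.394585
3. -78.324689, 79.340648
4. -3.105008, -86.248750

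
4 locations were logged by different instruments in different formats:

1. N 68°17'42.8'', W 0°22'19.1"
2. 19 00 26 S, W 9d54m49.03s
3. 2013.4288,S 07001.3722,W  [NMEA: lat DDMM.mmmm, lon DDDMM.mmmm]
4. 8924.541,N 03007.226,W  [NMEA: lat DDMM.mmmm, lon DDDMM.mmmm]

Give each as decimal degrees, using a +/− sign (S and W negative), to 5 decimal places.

1. 68.29522, -0.37197
2. -19.00722, -9.91362
3. -20.22381, -70.02287
4. 89.40902, -30.12043

Point 1:
  φ: 68 + 17/60 + 42.8/3600 = 68.295222
  N → positive
  Longitude: 0° + 22/60 + 19.1/3600 = 0 + 0.366667 + 0.005306 = 0.371972
  W → negative
Point 2:
  Lat: 19 + 0/60 + 26/3600 = 19.007222
  hemisphere S, so the sign is −
  λ: 9 + 54/60 + 49.03/3600 = 9.913619
  W → negative
Point 3:
  Latitude: split at 2 digits → 20° and 13.4288′; 20 + 13.4288/60 = 20.223813
  S ⇒ negate
  Longitude: split at 3 digits → 070° and 1.3722′; 70 + 1.3722/60 = 70.022870
  W → negative
Point 4:
  Latitude: split at 2 digits → 89° and 24.541′; 89 + 24.541/60 = 89.409017
  N → positive
  Longitude: degrees = first 3 digits = 30, minutes = 7.226; 30 + 7.226/60 = 30.120433
  W ⇒ negate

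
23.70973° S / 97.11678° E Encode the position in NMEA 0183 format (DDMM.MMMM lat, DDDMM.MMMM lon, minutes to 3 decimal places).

2342.584,S / 09707.007,E

Latitude: fractional part 0.709730 → 42.58380 minutes
Longitude: minutes = (97.116780 − 97) × 60 = 7.00680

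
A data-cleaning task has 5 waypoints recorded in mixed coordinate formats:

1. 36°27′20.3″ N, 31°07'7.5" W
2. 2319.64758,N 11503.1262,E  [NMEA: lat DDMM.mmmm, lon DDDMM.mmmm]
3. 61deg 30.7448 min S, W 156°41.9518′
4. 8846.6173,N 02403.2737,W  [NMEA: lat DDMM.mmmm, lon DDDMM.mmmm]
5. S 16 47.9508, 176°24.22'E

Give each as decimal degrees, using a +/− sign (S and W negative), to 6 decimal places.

1. 36.455639, -31.118750
2. 23.327460, 115.052103
3. -61.512413, -156.699197
4. 88.776955, -24.054562
5. -16.799180, 176.403667

Point 1:
  Lat: 36 + 27/60 + 20.3/3600 = 36.4556389
  N → positive
  Longitude: 31° + 7/60 + 7.5/3600 = 31 + 0.116667 + 0.002083 = 31.1187500
  hemisphere W, so the sign is −
Point 2:
  Latitude: degrees = first 2 digits = 23, minutes = 19.64758; 23 + 19.64758/60 = 23.3274597
  N → positive
  Longitude: degrees = first 3 digits = 115, minutes = 3.1262; 115 + 3.1262/60 = 115.0521033
  E → positive
Point 3:
  Latitude: 30.7448′ = 0.512413°; total 61.5124133
  hemisphere S, so the sign is −
  Longitude: 156 + 41.9518/60 = 156.6991967
  W → negative
Point 4:
  Lat: split at 2 digits → 88° and 46.6173′; 88 + 46.6173/60 = 88.7769550
  N ⇒ keep positive
  λ: split at 3 digits → 024° and 3.2737′; 24 + 3.2737/60 = 24.0545617
  W → negative
Point 5:
  Lat: 47.9508′ = 0.799180°; total 16.7991800
  S ⇒ negate
  Longitude: 176 + 24.22/60 = 176.4036667
  E ⇒ keep positive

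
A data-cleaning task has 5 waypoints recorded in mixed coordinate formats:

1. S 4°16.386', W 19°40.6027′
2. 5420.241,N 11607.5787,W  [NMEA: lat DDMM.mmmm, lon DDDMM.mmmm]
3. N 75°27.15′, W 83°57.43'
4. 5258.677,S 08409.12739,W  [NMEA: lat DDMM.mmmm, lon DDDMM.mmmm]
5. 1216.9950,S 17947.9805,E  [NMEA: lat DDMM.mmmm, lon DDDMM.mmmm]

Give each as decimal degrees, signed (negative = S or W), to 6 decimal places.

Point 1:
  Lat: 16.386′ = 0.273100°; total 4.2731000
  S ⇒ negate
  Lon: 40.6027′ = 0.676712°; total 19.6767117
  hemisphere W, so the sign is −
Point 2:
  φ: split at 2 digits → 54° and 20.241′; 54 + 20.241/60 = 54.3373500
  N ⇒ keep positive
  Lon: split at 3 digits → 116° and 7.5787′; 116 + 7.5787/60 = 116.1263117
  W ⇒ negate
Point 3:
  φ: 27.15′ = 0.452500°; total 75.4525000
  N ⇒ keep positive
  Lon: 83 + 57.43/60 = 83.9571667
  W → negative
Point 4:
  Latitude: degrees = first 2 digits = 52, minutes = 58.677; 52 + 58.677/60 = 52.9779500
  S → negative
  Lon: degrees = first 3 digits = 84, minutes = 9.12739; 84 + 9.12739/60 = 84.1521232
  W → negative
Point 5:
  Lat: degrees = first 2 digits = 12, minutes = 16.995; 12 + 16.995/60 = 12.2832500
  hemisphere S, so the sign is −
  Longitude: split at 3 digits → 179° and 47.9805′; 179 + 47.9805/60 = 179.7996750
  E ⇒ keep positive

1. -4.273100, -19.676712
2. 54.337350, -116.126312
3. 75.452500, -83.957167
4. -52.977950, -84.152123
5. -12.283250, 179.799675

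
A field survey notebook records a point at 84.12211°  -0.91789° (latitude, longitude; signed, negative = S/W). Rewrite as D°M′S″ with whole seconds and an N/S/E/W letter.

84°07′20″ N, 0°55′4″ W

φ: whole degrees 84; 7.32660′ → 7′ and 19.60″
Longitude is negative → W; |value| = 0.917890
Longitude: whole degrees 0; 55.07340′ → 55′ and 4.40″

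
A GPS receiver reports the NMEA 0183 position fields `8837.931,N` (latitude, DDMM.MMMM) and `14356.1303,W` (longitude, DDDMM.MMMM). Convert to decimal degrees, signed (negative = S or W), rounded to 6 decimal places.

88.632183, -143.935505

Latitude: split at 2 digits → 88° and 37.931′; 88 + 37.931/60 = 88.6321833
N ⇒ keep positive
Lon: split at 3 digits → 143° and 56.1303′; 143 + 56.1303/60 = 143.9355050
W → negative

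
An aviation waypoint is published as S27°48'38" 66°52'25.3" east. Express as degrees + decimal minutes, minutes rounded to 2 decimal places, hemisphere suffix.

φ: 48 + 38/60 = 48.6333′
Lon: 52 + 25.3/60 = 52.4217′

27° 48.63′ S, 66° 52.42′ E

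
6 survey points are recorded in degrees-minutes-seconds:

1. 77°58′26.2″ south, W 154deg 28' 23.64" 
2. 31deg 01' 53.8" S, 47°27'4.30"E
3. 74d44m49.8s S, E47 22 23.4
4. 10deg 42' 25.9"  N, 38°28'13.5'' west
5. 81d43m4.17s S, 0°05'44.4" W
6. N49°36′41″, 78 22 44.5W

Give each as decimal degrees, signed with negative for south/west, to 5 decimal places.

Point 1:
  Latitude: 77 + 58/60 + 26.2/3600 = 77.973944
  hemisphere S, so the sign is −
  Longitude: 154 + 28/60 + 23.64/3600 = 154.473233
  W → negative
Point 2:
  φ: 31 + 1/60 + 53.8/3600 = 31.031611
  S ⇒ negate
  λ: 47° + 27/60 + 4.3/3600 = 47 + 0.450000 + 0.001194 = 47.451194
  E ⇒ keep positive
Point 3:
  φ: 44′ + 49.8″ = 44.83000′; 74 + 44.83000/60 = 74.747167
  S ⇒ negate
  Longitude: 47° + 22/60 + 23.4/3600 = 47 + 0.366667 + 0.006500 = 47.373167
  E → positive
Point 4:
  φ: 10° + 42/60 + 25.9/3600 = 10 + 0.700000 + 0.007194 = 10.707194
  N → positive
  Longitude: 38 + 28/60 + 13.5/3600 = 38.470417
  W → negative
Point 5:
  φ: 81° + 43/60 + 4.17/3600 = 81 + 0.716667 + 0.001158 = 81.717825
  S ⇒ negate
  Lon: 0° + 5/60 + 44.4/3600 = 0 + 0.083333 + 0.012333 = 0.095667
  W ⇒ negate
Point 6:
  φ: 49 + 36/60 + 41/3600 = 49.611389
  N ⇒ keep positive
  λ: 78° + 22/60 + 44.5/3600 = 78 + 0.366667 + 0.012361 = 78.379028
  W ⇒ negate

1. -77.97394, -154.47323
2. -31.03161, 47.45119
3. -74.74717, 47.37317
4. 10.70719, -38.47042
5. -81.71783, -0.09567
6. 49.61139, -78.37903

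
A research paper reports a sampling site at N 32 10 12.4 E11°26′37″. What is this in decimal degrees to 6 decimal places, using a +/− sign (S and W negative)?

32.170111, 11.443611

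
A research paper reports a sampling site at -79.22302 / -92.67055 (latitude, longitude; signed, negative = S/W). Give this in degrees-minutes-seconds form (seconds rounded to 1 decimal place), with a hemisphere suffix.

Latitude is negative → S; |value| = 79.223020
φ: 0.223020 × 60 = 13.38120′ → 13′, remainder × 60 = 22.872″
Longitude is negative → W; |value| = 92.670550
Longitude: 0.670550° → 40.23300′; 0.23300 × 60 = 13.980″

79°13′22.9″ S, 92°40′14.0″ W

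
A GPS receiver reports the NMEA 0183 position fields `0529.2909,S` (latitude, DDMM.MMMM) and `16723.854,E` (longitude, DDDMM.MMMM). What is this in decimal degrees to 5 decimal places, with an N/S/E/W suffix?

5.48818° S, 167.39757° E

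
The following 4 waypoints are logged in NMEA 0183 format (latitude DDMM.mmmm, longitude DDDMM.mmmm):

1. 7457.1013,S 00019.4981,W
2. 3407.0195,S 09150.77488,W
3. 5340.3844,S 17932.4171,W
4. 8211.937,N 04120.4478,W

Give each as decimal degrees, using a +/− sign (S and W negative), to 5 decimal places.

1. -74.95169, -0.32497
2. -34.11699, -91.84625
3. -53.67307, -179.54029
4. 82.19895, -41.34080

Point 1:
  Latitude: split at 2 digits → 74° and 57.1013′; 74 + 57.1013/60 = 74.951688
  hemisphere S, so the sign is −
  Longitude: degrees = first 3 digits = 0, minutes = 19.4981; 0 + 19.4981/60 = 0.324968
  W → negative
Point 2:
  Latitude: degrees = first 2 digits = 34, minutes = 7.0195; 34 + 7.0195/60 = 34.116992
  S ⇒ negate
  Lon: degrees = first 3 digits = 91, minutes = 50.77488; 91 + 50.77488/60 = 91.846248
  W ⇒ negate
Point 3:
  Lat: split at 2 digits → 53° and 40.3844′; 53 + 40.3844/60 = 53.673073
  S → negative
  Longitude: degrees = first 3 digits = 179, minutes = 32.4171; 179 + 32.4171/60 = 179.540285
  W ⇒ negate
Point 4:
  Lat: split at 2 digits → 82° and 11.937′; 82 + 11.937/60 = 82.198950
  N ⇒ keep positive
  Longitude: degrees = first 3 digits = 41, minutes = 20.4478; 41 + 20.4478/60 = 41.340797
  W ⇒ negate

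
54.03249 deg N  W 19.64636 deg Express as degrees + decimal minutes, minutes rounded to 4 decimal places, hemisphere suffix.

54° 1.9494′ N, 19° 38.7816′ W

Lat: minutes = (54.032490 − 54) × 60 = 1.949400
Longitude: fractional part 0.646360 → 38.781600 minutes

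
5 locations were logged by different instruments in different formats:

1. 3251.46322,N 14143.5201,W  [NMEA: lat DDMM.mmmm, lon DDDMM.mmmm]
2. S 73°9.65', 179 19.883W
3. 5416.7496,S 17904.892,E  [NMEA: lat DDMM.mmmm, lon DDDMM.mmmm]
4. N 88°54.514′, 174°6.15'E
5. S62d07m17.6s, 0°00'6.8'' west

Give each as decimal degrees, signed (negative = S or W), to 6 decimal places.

1. 32.857720, -141.725335
2. -73.160833, -179.331383
3. -54.279160, 179.081533
4. 88.908567, 174.102500
5. -62.121556, -0.001889

Point 1:
  Lat: split at 2 digits → 32° and 51.46322′; 32 + 51.46322/60 = 32.8577203
  N → positive
  λ: degrees = first 3 digits = 141, minutes = 43.5201; 141 + 43.5201/60 = 141.7253350
  W → negative
Point 2:
  φ: 73 + 9.65/60 = 73.1608333
  hemisphere S, so the sign is −
  λ: 179 + 19.883/60 = 179.3313833
  W → negative
Point 3:
  Latitude: split at 2 digits → 54° and 16.7496′; 54 + 16.7496/60 = 54.2791600
  S → negative
  Lon: degrees = first 3 digits = 179, minutes = 4.892; 179 + 4.892/60 = 179.0815333
  E ⇒ keep positive
Point 4:
  Latitude: 88 + 54.514/60 = 88.9085667
  N ⇒ keep positive
  Lon: 6.15′ = 0.102500°; total 174.1025000
  E → positive
Point 5:
  Latitude: 7′ + 17.6″ = 7.29333′; 62 + 7.29333/60 = 62.1215556
  S ⇒ negate
  λ: 0′ + 6.8″ = 0.11333′; 0 + 0.11333/60 = 0.0018889
  hemisphere W, so the sign is −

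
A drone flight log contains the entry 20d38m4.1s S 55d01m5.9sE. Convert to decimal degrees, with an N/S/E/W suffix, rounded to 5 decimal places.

20.63447° S, 55.01831° E

Lat: 38′ + 4.1″ = 38.06833′; 20 + 38.06833/60 = 20.634472
λ: 55 + 1/60 + 5.9/3600 = 55.018306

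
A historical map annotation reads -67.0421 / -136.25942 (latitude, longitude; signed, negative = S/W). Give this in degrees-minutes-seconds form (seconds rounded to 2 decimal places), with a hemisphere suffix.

Latitude is negative → S; |value| = 67.042100
Lat: 0.042100 × 60 = 2.52600′ → 2′, remainder × 60 = 31.5600″
Longitude is negative → W; |value| = 136.259420
Lon: 0.259420 × 60 = 15.56520′ → 15′, remainder × 60 = 33.9120″

67°02′31.56″ S, 136°15′33.91″ W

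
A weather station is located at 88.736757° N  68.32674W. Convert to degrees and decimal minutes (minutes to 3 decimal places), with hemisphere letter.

φ: fractional part 0.736757 → 44.20542 minutes
Lon: minutes = (68.326740 − 68) × 60 = 19.60440

88° 44.205′ N, 68° 19.604′ W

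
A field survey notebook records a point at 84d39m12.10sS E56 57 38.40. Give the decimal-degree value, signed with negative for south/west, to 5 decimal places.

-84.65336, 56.96067

Lat: 84° + 39/60 + 12.1/3600 = 84 + 0.650000 + 0.003361 = 84.653361
hemisphere S, so the sign is −
Lon: 57′ + 38.4″ = 57.64000′; 56 + 57.64000/60 = 56.960667
E ⇒ keep positive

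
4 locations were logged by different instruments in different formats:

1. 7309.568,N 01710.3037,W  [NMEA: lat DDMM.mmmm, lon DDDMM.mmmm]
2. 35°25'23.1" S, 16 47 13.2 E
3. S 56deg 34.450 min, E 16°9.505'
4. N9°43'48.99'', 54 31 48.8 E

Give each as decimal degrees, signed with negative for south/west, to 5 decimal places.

1. 73.15947, -17.17173
2. -35.42308, 16.78700
3. -56.57417, 16.15842
4. 9.73028, 54.53022

Point 1:
  φ: degrees = first 2 digits = 73, minutes = 9.568; 73 + 9.568/60 = 73.159467
  N → positive
  Longitude: degrees = first 3 digits = 17, minutes = 10.3037; 17 + 10.3037/60 = 17.171728
  hemisphere W, so the sign is −
Point 2:
  Latitude: 35° + 25/60 + 23.1/3600 = 35 + 0.416667 + 0.006417 = 35.423083
  hemisphere S, so the sign is −
  Lon: 16° + 47/60 + 13.2/3600 = 16 + 0.783333 + 0.003667 = 16.787000
  E ⇒ keep positive
Point 3:
  Latitude: 34.45′ = 0.574167°; total 56.574167
  S → negative
  Longitude: 9.505′ = 0.158417°; total 16.158417
  E → positive
Point 4:
  Latitude: 43′ + 48.99″ = 43.81650′; 9 + 43.81650/60 = 9.730275
  N → positive
  λ: 54 + 31/60 + 48.8/3600 = 54.530222
  E → positive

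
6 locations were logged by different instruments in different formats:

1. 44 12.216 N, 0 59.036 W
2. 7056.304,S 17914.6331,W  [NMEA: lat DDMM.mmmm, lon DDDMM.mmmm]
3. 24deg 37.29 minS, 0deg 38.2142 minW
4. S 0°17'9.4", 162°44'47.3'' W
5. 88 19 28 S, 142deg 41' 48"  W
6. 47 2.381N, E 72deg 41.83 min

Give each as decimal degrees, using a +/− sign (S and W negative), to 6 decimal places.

1. 44.203600, -0.983933
2. -70.938400, -179.243885
3. -24.621500, -0.636903
4. -0.285944, -162.746472
5. -88.324444, -142.696667
6. 47.039683, 72.697167

Point 1:
  Lat: 44 + 12.216/60 = 44.2036000
  N ⇒ keep positive
  Longitude: 59.036′ = 0.983933°; total 0.9839333
  W ⇒ negate
Point 2:
  Lat: degrees = first 2 digits = 70, minutes = 56.304; 70 + 56.304/60 = 70.9384000
  hemisphere S, so the sign is −
  Longitude: split at 3 digits → 179° and 14.6331′; 179 + 14.6331/60 = 179.2438850
  W ⇒ negate
Point 3:
  Lat: 24 + 37.29/60 = 24.6215000
  S → negative
  Lon: 38.2142′ = 0.636903°; total 0.6369033
  hemisphere W, so the sign is −
Point 4:
  Lat: 17′ + 9.4″ = 17.15667′; 0 + 17.15667/60 = 0.2859444
  hemisphere S, so the sign is −
  Lon: 44′ + 47.3″ = 44.78833′; 162 + 44.78833/60 = 162.7464722
  W ⇒ negate
Point 5:
  Lat: 88° + 19/60 + 28/3600 = 88 + 0.316667 + 0.007778 = 88.3244444
  S ⇒ negate
  Longitude: 142° + 41/60 + 48/3600 = 142 + 0.683333 + 0.013333 = 142.6966667
  hemisphere W, so the sign is −
Point 6:
  Lat: 2.381′ = 0.039683°; total 47.0396833
  N → positive
  Longitude: 72 + 41.83/60 = 72.6971667
  E ⇒ keep positive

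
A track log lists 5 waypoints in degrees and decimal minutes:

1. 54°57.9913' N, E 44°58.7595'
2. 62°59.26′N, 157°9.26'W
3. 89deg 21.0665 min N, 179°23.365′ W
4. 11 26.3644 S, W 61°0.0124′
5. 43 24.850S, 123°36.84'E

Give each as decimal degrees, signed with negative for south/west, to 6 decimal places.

1. 54.966522, 44.979325
2. 62.987667, -157.154333
3. 89.351108, -179.389417
4. -11.439407, -61.000207
5. -43.414167, 123.614000

Point 1:
  φ: 54 + 57.9913/60 = 54.9665217
  N ⇒ keep positive
  λ: 58.7595′ = 0.979325°; total 44.9793250
  E → positive
Point 2:
  Lat: 62 + 59.26/60 = 62.9876667
  N ⇒ keep positive
  Lon: 157 + 9.26/60 = 157.1543333
  W → negative
Point 3:
  Lat: 89 + 21.0665/60 = 89.3511083
  N ⇒ keep positive
  λ: 23.365′ = 0.389417°; total 179.3894167
  hemisphere W, so the sign is −
Point 4:
  Lat: 26.3644′ = 0.439407°; total 11.4394067
  S → negative
  Longitude: 0.0124′ = 0.000207°; total 61.0002067
  W ⇒ negate
Point 5:
  φ: 43 + 24.85/60 = 43.4141667
  hemisphere S, so the sign is −
  Longitude: 123 + 36.84/60 = 123.6140000
  E ⇒ keep positive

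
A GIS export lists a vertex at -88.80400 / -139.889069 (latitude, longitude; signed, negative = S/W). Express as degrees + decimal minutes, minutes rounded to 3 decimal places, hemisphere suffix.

Latitude is negative → S; |value| = 88.804000
Lat: 88° + 0.804000 × 60 = 88° 48.24000′
Longitude is negative → W; |value| = 139.889069
Longitude: 139° + 0.889069 × 60 = 139° 53.34414′

88° 48.240′ S, 139° 53.344′ W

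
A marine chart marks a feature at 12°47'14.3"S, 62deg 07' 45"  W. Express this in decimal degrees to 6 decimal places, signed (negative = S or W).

Lat: 12 + 47/60 + 14.3/3600 = 12.7873056
S → negative
λ: 62° + 7/60 + 45/3600 = 62 + 0.116667 + 0.012500 = 62.1291667
hemisphere W, so the sign is −

-12.787306, -62.129167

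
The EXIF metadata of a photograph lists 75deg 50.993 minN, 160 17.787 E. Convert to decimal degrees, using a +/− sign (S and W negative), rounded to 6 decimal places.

φ: 50.993′ = 0.849883°; total 75.8498833
N → positive
λ: 160 + 17.787/60 = 160.2964500
E ⇒ keep positive

75.849883, 160.296450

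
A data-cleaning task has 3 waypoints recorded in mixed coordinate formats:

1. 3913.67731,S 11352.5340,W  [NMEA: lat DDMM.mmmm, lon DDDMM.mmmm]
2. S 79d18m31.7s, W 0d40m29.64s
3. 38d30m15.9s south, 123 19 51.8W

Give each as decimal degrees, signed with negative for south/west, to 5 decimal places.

Point 1:
  Latitude: split at 2 digits → 39° and 13.67731′; 39 + 13.67731/60 = 39.227955
  hemisphere S, so the sign is −
  Lon: split at 3 digits → 113° and 52.534′; 113 + 52.534/60 = 113.875567
  hemisphere W, so the sign is −
Point 2:
  Latitude: 79 + 18/60 + 31.7/3600 = 79.308806
  hemisphere S, so the sign is −
  Lon: 0° + 40/60 + 29.64/3600 = 0 + 0.666667 + 0.008233 = 0.674900
  hemisphere W, so the sign is −
Point 3:
  Lat: 38 + 30/60 + 15.9/3600 = 38.504417
  hemisphere S, so the sign is −
  λ: 123° + 19/60 + 51.8/3600 = 123 + 0.316667 + 0.014389 = 123.331056
  W ⇒ negate

1. -39.22796, -113.87557
2. -79.30881, -0.67490
3. -38.50442, -123.33106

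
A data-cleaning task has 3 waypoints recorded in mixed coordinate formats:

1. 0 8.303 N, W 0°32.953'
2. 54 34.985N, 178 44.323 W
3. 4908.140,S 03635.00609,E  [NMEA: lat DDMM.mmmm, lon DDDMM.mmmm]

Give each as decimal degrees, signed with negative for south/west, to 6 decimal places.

Point 1:
  Lat: 0 + 8.303/60 = 0.1383833
  N ⇒ keep positive
  Lon: 32.953′ = 0.549217°; total 0.5492167
  W ⇒ negate
Point 2:
  Lat: 34.985′ = 0.583083°; total 54.5830833
  N → positive
  λ: 178 + 44.323/60 = 178.7387167
  W → negative
Point 3:
  Lat: degrees = first 2 digits = 49, minutes = 8.14; 49 + 8.14/60 = 49.1356667
  hemisphere S, so the sign is −
  λ: split at 3 digits → 036° and 35.00609′; 36 + 35.00609/60 = 36.5834348
  E → positive

1. 0.138383, -0.549217
2. 54.583083, -178.738717
3. -49.135667, 36.583435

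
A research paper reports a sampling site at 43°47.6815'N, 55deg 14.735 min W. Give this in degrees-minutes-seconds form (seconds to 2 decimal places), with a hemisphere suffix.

43°47′40.89″ N, 55°14′44.10″ W

Latitude: fractional minutes 0.68150 × 60 = 40.8900″
Longitude: 14.73500′ → 14′ and 0.73500 × 60 = 44.1000″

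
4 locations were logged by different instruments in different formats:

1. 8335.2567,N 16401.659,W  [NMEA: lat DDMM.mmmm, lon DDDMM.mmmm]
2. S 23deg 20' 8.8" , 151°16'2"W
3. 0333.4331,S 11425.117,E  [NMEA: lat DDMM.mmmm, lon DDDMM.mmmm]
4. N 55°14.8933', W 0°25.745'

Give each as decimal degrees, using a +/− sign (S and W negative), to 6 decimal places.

Point 1:
  Lat: degrees = first 2 digits = 83, minutes = 35.2567; 83 + 35.2567/60 = 83.5876117
  N → positive
  λ: split at 3 digits → 164° and 1.659′; 164 + 1.659/60 = 164.0276500
  hemisphere W, so the sign is −
Point 2:
  Latitude: 23° + 20/60 + 8.8/3600 = 23 + 0.333333 + 0.002444 = 23.3357778
  S → negative
  Lon: 151° + 16/60 + 2/3600 = 151 + 0.266667 + 0.000556 = 151.2672222
  W ⇒ negate
Point 3:
  Latitude: split at 2 digits → 03° and 33.4331′; 3 + 33.4331/60 = 3.5572183
  S ⇒ negate
  Longitude: split at 3 digits → 114° and 25.117′; 114 + 25.117/60 = 114.4186167
  E ⇒ keep positive
Point 4:
  φ: 55 + 14.8933/60 = 55.2482217
  N ⇒ keep positive
  Longitude: 0 + 25.745/60 = 0.4290833
  W → negative

1. 83.587612, -164.027650
2. -23.335778, -151.267222
3. -3.557218, 114.418617
4. 55.248222, -0.429083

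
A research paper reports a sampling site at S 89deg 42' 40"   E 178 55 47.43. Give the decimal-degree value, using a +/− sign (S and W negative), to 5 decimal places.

-89.71111, 178.92984

Lat: 89° + 42/60 + 40/3600 = 89 + 0.700000 + 0.011111 = 89.711111
S → negative
Longitude: 178° + 55/60 + 47.43/3600 = 178 + 0.916667 + 0.013175 = 178.929842
E ⇒ keep positive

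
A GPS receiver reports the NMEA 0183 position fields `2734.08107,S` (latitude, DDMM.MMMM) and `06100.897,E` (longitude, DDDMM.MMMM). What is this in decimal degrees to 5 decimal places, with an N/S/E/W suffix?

27.56802° S, 61.01495° E

Lat: degrees = first 2 digits = 27, minutes = 34.08107; 27 + 34.08107/60 = 27.568018
λ: degrees = first 3 digits = 61, minutes = 0.897; 61 + 0.897/60 = 61.014950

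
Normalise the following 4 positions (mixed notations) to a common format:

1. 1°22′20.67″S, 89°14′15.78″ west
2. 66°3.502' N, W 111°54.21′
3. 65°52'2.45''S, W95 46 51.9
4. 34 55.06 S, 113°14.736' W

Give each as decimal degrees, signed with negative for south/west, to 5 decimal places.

1. -1.37241, -89.23772
2. 66.05837, -111.90350
3. -65.86735, -95.78108
4. -34.91767, -113.24560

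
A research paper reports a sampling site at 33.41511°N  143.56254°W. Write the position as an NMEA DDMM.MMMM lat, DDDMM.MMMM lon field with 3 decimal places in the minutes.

3324.907,N / 14333.752,W

Latitude: 33° + 0.415110 × 60 = 33° 24.90660′
λ: fractional part 0.562540 → 33.75240 minutes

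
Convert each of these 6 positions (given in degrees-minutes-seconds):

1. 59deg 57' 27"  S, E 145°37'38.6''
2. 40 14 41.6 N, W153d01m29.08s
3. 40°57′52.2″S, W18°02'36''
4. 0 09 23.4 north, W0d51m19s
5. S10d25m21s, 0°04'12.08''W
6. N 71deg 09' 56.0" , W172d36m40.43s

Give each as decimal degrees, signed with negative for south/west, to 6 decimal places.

1. -59.957500, 145.627389
2. 40.244889, -153.024744
3. -40.964500, -18.043333
4. 0.156500, -0.855278
5. -10.422500, -0.070022
6. 71.165556, -172.611231

Point 1:
  Lat: 59 + 57/60 + 27/3600 = 59.9575000
  S ⇒ negate
  Lon: 145° + 37/60 + 38.6/3600 = 145 + 0.616667 + 0.010722 = 145.6273889
  E ⇒ keep positive
Point 2:
  Latitude: 40° + 14/60 + 41.6/3600 = 40 + 0.233333 + 0.011556 = 40.2448889
  N → positive
  Lon: 1′ + 29.08″ = 1.48467′; 153 + 1.48467/60 = 153.0247444
  W → negative
Point 3:
  Lat: 40 + 57/60 + 52.2/3600 = 40.9645000
  hemisphere S, so the sign is −
  λ: 18° + 2/60 + 36/3600 = 18 + 0.033333 + 0.010000 = 18.0433333
  W → negative
Point 4:
  Latitude: 9′ + 23.4″ = 9.39000′; 0 + 9.39000/60 = 0.1565000
  N ⇒ keep positive
  λ: 51′ + 19″ = 51.31667′; 0 + 51.31667/60 = 0.8552778
  hemisphere W, so the sign is −
Point 5:
  φ: 25′ + 21″ = 25.35000′; 10 + 25.35000/60 = 10.4225000
  S ⇒ negate
  λ: 0° + 4/60 + 12.08/3600 = 0 + 0.066667 + 0.003356 = 0.0700222
  W → negative
Point 6:
  Lat: 71 + 9/60 + 56/3600 = 71.1655556
  N → positive
  Lon: 172 + 36/60 + 40.43/3600 = 172.6112306
  hemisphere W, so the sign is −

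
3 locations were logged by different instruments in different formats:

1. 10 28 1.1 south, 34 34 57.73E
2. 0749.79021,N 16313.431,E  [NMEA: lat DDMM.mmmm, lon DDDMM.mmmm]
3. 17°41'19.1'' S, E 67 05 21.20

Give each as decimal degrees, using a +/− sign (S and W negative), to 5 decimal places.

1. -10.46697, 34.58270
2. 7.82984, 163.22385
3. -17.68864, 67.08922

Point 1:
  φ: 10 + 28/60 + 1.1/3600 = 10.466972
  hemisphere S, so the sign is −
  λ: 34 + 34/60 + 57.73/3600 = 34.582703
  E → positive
Point 2:
  φ: split at 2 digits → 07° and 49.79021′; 7 + 49.79021/60 = 7.829837
  N ⇒ keep positive
  Lon: degrees = first 3 digits = 163, minutes = 13.431; 163 + 13.431/60 = 163.223850
  E → positive
Point 3:
  φ: 41′ + 19.1″ = 41.31833′; 17 + 41.31833/60 = 17.688639
  S ⇒ negate
  λ: 67° + 5/60 + 21.2/3600 = 67 + 0.083333 + 0.005889 = 67.089222
  E → positive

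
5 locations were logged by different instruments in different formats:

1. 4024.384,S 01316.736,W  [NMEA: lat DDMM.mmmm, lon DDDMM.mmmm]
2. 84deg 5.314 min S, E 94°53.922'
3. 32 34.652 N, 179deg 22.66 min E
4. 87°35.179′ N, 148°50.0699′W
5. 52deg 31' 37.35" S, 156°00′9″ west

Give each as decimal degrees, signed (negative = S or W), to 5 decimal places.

Point 1:
  φ: split at 2 digits → 40° and 24.384′; 40 + 24.384/60 = 40.406400
  hemisphere S, so the sign is −
  λ: degrees = first 3 digits = 13, minutes = 16.736; 13 + 16.736/60 = 13.278933
  W ⇒ negate
Point 2:
  Latitude: 84 + 5.314/60 = 84.088567
  S ⇒ negate
  Lon: 53.922′ = 0.898700°; total 94.898700
  E ⇒ keep positive
Point 3:
  Lat: 32 + 34.652/60 = 32.577533
  N ⇒ keep positive
  λ: 22.66′ = 0.377667°; total 179.377667
  E ⇒ keep positive
Point 4:
  φ: 87 + 35.179/60 = 87.586317
  N → positive
  λ: 50.0699′ = 0.834498°; total 148.834498
  hemisphere W, so the sign is −
Point 5:
  Lat: 52 + 31/60 + 37.35/3600 = 52.527042
  S ⇒ negate
  Longitude: 156° + 0/60 + 9/3600 = 156 + 0.000000 + 0.002500 = 156.002500
  hemisphere W, so the sign is −

1. -40.40640, -13.27893
2. -84.08857, 94.89870
3. 32.57753, 179.37767
4. 87.58632, -148.83450
5. -52.52704, -156.00250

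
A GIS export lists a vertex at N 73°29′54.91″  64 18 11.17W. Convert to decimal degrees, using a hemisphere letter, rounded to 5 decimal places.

φ: 29′ + 54.91″ = 29.91517′; 73 + 29.91517/60 = 73.498586
Longitude: 18′ + 11.17″ = 18.18617′; 64 + 18.18617/60 = 64.303103

73.49859° N, 64.30310° W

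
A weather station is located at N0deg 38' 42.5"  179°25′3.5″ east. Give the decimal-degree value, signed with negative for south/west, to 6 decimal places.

φ: 38′ + 42.5″ = 38.70833′; 0 + 38.70833/60 = 0.6451389
N ⇒ keep positive
Lon: 25′ + 3.5″ = 25.05833′; 179 + 25.05833/60 = 179.4176389
E → positive

0.645139, 179.417639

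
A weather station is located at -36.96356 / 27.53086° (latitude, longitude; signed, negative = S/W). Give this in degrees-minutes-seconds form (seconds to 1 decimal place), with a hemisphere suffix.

36°57′48.8″ S, 27°31′51.1″ E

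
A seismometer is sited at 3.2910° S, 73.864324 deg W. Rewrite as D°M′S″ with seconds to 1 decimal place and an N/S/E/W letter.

φ: 0.291000 × 60 = 17.46000′ → 17′, remainder × 60 = 27.600″
Longitude: whole degrees 73; 51.85944′ → 51′ and 51.566″

3°17′27.6″ S, 73°51′51.6″ W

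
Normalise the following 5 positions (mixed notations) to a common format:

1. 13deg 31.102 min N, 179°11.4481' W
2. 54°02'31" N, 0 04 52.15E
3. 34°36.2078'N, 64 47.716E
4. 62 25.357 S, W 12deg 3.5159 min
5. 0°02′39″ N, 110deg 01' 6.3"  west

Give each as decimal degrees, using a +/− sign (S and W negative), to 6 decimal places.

Point 1:
  Latitude: 31.102′ = 0.518367°; total 13.5183667
  N ⇒ keep positive
  Longitude: 11.4481′ = 0.190802°; total 179.1908017
  W ⇒ negate
Point 2:
  φ: 54 + 2/60 + 31/3600 = 54.0419444
  N → positive
  Longitude: 4′ + 52.15″ = 4.86917′; 0 + 4.86917/60 = 0.0811528
  E → positive
Point 3:
  Lat: 36.2078′ = 0.603463°; total 34.6034633
  N → positive
  λ: 64 + 47.716/60 = 64.7952667
  E → positive
Point 4:
  φ: 62 + 25.357/60 = 62.4226167
  hemisphere S, so the sign is −
  Longitude: 12 + 3.5159/60 = 12.0585983
  hemisphere W, so the sign is −
Point 5:
  φ: 0 + 2/60 + 39/3600 = 0.0441667
  N ⇒ keep positive
  Lon: 1′ + 6.3″ = 1.10500′; 110 + 1.10500/60 = 110.0184167
  W ⇒ negate

1. 13.518367, -179.190802
2. 54.041944, 0.081153
3. 34.603463, 64.795267
4. -62.422617, -12.058598
5. 0.044167, -110.018417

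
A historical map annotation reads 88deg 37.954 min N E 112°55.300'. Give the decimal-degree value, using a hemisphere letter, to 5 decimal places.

88.63257° N, 112.92167° E

φ: 37.954′ = 0.632567°; total 88.632567
Lon: 112 + 55.3/60 = 112.921667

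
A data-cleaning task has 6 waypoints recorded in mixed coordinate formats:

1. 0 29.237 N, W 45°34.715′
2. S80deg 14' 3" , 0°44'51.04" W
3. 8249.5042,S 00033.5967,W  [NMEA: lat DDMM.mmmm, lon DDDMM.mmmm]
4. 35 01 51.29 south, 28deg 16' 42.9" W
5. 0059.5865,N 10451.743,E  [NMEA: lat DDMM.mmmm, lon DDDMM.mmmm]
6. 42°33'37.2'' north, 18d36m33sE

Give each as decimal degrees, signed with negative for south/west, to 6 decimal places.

Point 1:
  Latitude: 0 + 29.237/60 = 0.4872833
  N → positive
  λ: 34.715′ = 0.578583°; total 45.5785833
  W ⇒ negate
Point 2:
  Lat: 80° + 14/60 + 3/3600 = 80 + 0.233333 + 0.000833 = 80.2341667
  S → negative
  λ: 44′ + 51.04″ = 44.85067′; 0 + 44.85067/60 = 0.7475111
  W → negative
Point 3:
  Latitude: degrees = first 2 digits = 82, minutes = 49.5042; 82 + 49.5042/60 = 82.8250700
  S ⇒ negate
  λ: degrees = first 3 digits = 0, minutes = 33.5967; 0 + 33.5967/60 = 0.5599450
  W ⇒ negate
Point 4:
  Lat: 35° + 1/60 + 51.29/3600 = 35 + 0.016667 + 0.014247 = 35.0309139
  S → negative
  Lon: 28 + 16/60 + 42.9/3600 = 28.2785833
  W → negative
Point 5:
  Latitude: degrees = first 2 digits = 0, minutes = 59.5865; 0 + 59.5865/60 = 0.9931083
  N ⇒ keep positive
  Lon: split at 3 digits → 104° and 51.743′; 104 + 51.743/60 = 104.8623833
  E → positive
Point 6:
  φ: 42 + 33/60 + 37.2/3600 = 42.5603333
  N → positive
  Lon: 36′ + 33″ = 36.55000′; 18 + 36.55000/60 = 18.6091667
  E ⇒ keep positive

1. 0.487283, -45.578583
2. -80.234167, -0.747511
3. -82.825070, -0.559945
4. -35.030914, -28.278583
5. 0.993108, 104.862383
6. 42.560333, 18.609167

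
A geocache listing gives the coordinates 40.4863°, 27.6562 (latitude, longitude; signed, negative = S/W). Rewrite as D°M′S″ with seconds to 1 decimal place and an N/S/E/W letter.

Latitude: 0.486300 × 60 = 29.17800′ → 29′, remainder × 60 = 10.680″
Lon: 0.656200° → 39.37200′; 0.37200 × 60 = 22.320″

40°29′10.7″ N, 27°39′22.3″ E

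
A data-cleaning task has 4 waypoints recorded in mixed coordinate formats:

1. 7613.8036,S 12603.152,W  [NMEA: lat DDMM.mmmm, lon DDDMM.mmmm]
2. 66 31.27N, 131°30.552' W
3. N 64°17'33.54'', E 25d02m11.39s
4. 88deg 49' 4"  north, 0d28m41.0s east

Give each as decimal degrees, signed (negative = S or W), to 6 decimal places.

1. -76.230060, -126.052533
2. 66.521167, -131.509200
3. 64.292650, 25.036497
4. 88.817778, 0.478056

Point 1:
  φ: degrees = first 2 digits = 76, minutes = 13.8036; 76 + 13.8036/60 = 76.2300600
  hemisphere S, so the sign is −
  Longitude: degrees = first 3 digits = 126, minutes = 3.152; 126 + 3.152/60 = 126.0525333
  hemisphere W, so the sign is −
Point 2:
  φ: 66 + 31.27/60 = 66.5211667
  N ⇒ keep positive
  Longitude: 30.552′ = 0.509200°; total 131.5092000
  W → negative
Point 3:
  Latitude: 64 + 17/60 + 33.54/3600 = 64.2926500
  N → positive
  λ: 25° + 2/60 + 11.39/3600 = 25 + 0.033333 + 0.003164 = 25.0364972
  E ⇒ keep positive
Point 4:
  Latitude: 88 + 49/60 + 4/3600 = 88.8177778
  N → positive
  Lon: 0° + 28/60 + 41/3600 = 0 + 0.466667 + 0.011389 = 0.4780556
  E → positive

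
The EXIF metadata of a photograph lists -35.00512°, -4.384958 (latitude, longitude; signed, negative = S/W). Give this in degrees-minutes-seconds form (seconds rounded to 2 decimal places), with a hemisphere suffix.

Latitude is negative → S; |value| = 35.005120
Lat: 0.005120° → 0.30720′; 0.30720 × 60 = 18.4320″
Longitude is negative → W; |value| = 4.384958
λ: 0.384958° → 23.09748′; 0.09748 × 60 = 5.8488″

35°00′18.43″ S, 4°23′5.85″ W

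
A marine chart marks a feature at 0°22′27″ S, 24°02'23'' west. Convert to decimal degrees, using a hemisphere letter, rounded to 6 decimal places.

0.374167° S, 24.039722° W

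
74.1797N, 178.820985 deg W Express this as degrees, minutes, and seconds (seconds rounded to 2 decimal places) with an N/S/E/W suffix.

74°10′46.92″ N, 178°49′15.55″ W

Lat: whole degrees 74; 10.78200′ → 10′ and 46.9200″
λ: 0.820985° → 49.25910′; 0.25910 × 60 = 15.5460″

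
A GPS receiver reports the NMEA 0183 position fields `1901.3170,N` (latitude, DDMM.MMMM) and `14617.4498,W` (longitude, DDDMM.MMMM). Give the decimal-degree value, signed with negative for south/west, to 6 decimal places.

19.021950, -146.290830

Latitude: degrees = first 2 digits = 19, minutes = 1.317; 19 + 1.317/60 = 19.0219500
N → positive
Longitude: degrees = first 3 digits = 146, minutes = 17.4498; 146 + 17.4498/60 = 146.2908300
W → negative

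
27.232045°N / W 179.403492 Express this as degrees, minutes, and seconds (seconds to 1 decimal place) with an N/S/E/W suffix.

27°13′55.4″ N, 179°24′12.6″ W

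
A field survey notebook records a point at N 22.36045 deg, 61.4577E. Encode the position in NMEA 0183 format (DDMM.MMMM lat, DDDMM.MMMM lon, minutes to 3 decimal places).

2221.627,N / 06127.462,E

φ: minutes = (22.360450 − 22) × 60 = 21.62700
Lon: 61° + 0.457700 × 60 = 61° 27.46200′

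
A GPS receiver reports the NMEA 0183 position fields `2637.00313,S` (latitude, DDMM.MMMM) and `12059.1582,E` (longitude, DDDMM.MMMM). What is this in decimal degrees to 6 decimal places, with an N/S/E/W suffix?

26.616719° S, 120.985970° E

φ: split at 2 digits → 26° and 37.00313′; 26 + 37.00313/60 = 26.6167188
Longitude: degrees = first 3 digits = 120, minutes = 59.1582; 120 + 59.1582/60 = 120.9859700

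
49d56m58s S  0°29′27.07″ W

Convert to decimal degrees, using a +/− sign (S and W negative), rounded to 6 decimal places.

-49.949444, -0.490853

Lat: 49° + 56/60 + 58/3600 = 49 + 0.933333 + 0.016111 = 49.9494444
S ⇒ negate
λ: 0 + 29/60 + 27.07/3600 = 0.4908528
hemisphere W, so the sign is −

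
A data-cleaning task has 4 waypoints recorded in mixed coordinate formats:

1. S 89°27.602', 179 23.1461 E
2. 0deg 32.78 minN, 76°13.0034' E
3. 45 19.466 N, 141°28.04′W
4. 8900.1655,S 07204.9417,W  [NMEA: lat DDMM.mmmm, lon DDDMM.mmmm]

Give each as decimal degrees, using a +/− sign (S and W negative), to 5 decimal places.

1. -89.46003, 179.38577
2. 0.54633, 76.21672
3. 45.32443, -141.46733
4. -89.00276, -72.08236

Point 1:
  φ: 27.602′ = 0.460033°; total 89.460033
  S ⇒ negate
  Longitude: 179 + 23.1461/60 = 179.385768
  E ⇒ keep positive
Point 2:
  Lat: 32.78′ = 0.546333°; total 0.546333
  N → positive
  λ: 76 + 13.0034/60 = 76.216723
  E ⇒ keep positive
Point 3:
  Lat: 45 + 19.466/60 = 45.324433
  N ⇒ keep positive
  λ: 28.04′ = 0.467333°; total 141.467333
  W ⇒ negate
Point 4:
  Latitude: split at 2 digits → 89° and 0.1655′; 89 + 0.1655/60 = 89.002758
  S ⇒ negate
  Lon: split at 3 digits → 072° and 4.9417′; 72 + 4.9417/60 = 72.082362
  hemisphere W, so the sign is −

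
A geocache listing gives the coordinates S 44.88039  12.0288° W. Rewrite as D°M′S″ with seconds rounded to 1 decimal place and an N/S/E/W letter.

44°52′49.4″ S, 12°01′43.7″ W

φ: 0.880390 × 60 = 52.82340′ → 52′, remainder × 60 = 49.404″
Lon: 0.028800° → 1.72800′; 0.72800 × 60 = 43.680″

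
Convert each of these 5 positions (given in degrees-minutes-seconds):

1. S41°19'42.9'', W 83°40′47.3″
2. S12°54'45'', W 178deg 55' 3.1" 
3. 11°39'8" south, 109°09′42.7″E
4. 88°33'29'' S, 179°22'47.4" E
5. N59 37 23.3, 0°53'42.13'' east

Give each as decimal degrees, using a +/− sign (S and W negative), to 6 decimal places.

Point 1:
  φ: 41 + 19/60 + 42.9/3600 = 41.3285833
  hemisphere S, so the sign is −
  λ: 40′ + 47.3″ = 40.78833′; 83 + 40.78833/60 = 83.6798056
  W → negative
Point 2:
  φ: 12° + 54/60 + 45/3600 = 12 + 0.900000 + 0.012500 = 12.9125000
  S ⇒ negate
  Longitude: 55′ + 3.1″ = 55.05167′; 178 + 55.05167/60 = 178.9175278
  W → negative
Point 3:
  Lat: 11 + 39/60 + 8/3600 = 11.6522222
  S → negative
  Longitude: 9′ + 42.7″ = 9.71167′; 109 + 9.71167/60 = 109.1618611
  E ⇒ keep positive
Point 4:
  φ: 88 + 33/60 + 29/3600 = 88.5580556
  S → negative
  λ: 179° + 22/60 + 47.4/3600 = 179 + 0.366667 + 0.013167 = 179.3798333
  E → positive
Point 5:
  φ: 37′ + 23.3″ = 37.38833′; 59 + 37.38833/60 = 59.6231389
  N → positive
  Lon: 0° + 53/60 + 42.13/3600 = 0 + 0.883333 + 0.011703 = 0.8950361
  E → positive

1. -41.328583, -83.679806
2. -12.912500, -178.917528
3. -11.652222, 109.161861
4. -88.558056, 179.379833
5. 59.623139, 0.895036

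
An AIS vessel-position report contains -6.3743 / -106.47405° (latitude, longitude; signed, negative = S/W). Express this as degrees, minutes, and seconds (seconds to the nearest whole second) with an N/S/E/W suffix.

6°22′27″ S, 106°28′27″ W

Latitude is negative → S; |value| = 6.374300
Latitude: 0.374300 × 60 = 22.45800′ → 22′, remainder × 60 = 27.48″
Longitude is negative → W; |value| = 106.474050
λ: 0.474050° → 28.44300′; 0.44300 × 60 = 26.58″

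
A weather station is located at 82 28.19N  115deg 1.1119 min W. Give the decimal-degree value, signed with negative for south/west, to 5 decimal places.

82.46983, -115.01853

Latitude: 82 + 28.19/60 = 82.469833
N → positive
Lon: 115 + 1.1119/60 = 115.018532
hemisphere W, so the sign is −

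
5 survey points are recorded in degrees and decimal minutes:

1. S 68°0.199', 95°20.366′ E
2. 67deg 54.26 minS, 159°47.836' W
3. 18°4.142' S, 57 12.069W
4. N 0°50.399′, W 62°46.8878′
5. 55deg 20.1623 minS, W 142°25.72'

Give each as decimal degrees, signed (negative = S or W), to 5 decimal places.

Point 1:
  Latitude: 0.199′ = 0.003317°; total 68.003317
  hemisphere S, so the sign is −
  Lon: 95 + 20.366/60 = 95.339433
  E ⇒ keep positive
Point 2:
  Latitude: 67 + 54.26/60 = 67.904333
  S ⇒ negate
  λ: 159 + 47.836/60 = 159.797267
  W ⇒ negate
Point 3:
  Lat: 4.142′ = 0.069033°; total 18.069033
  hemisphere S, so the sign is −
  λ: 57 + 12.069/60 = 57.201150
  W → negative
Point 4:
  Latitude: 50.399′ = 0.839983°; total 0.839983
  N → positive
  λ: 62 + 46.8878/60 = 62.781463
  W → negative
Point 5:
  Latitude: 20.1623′ = 0.336038°; total 55.336038
  S ⇒ negate
  λ: 25.72′ = 0.428667°; total 142.428667
  W ⇒ negate

1. -68.00332, 95.33943
2. -67.90433, -159.79727
3. -18.06903, -57.20115
4. 0.83998, -62.78146
5. -55.33604, -142.42867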